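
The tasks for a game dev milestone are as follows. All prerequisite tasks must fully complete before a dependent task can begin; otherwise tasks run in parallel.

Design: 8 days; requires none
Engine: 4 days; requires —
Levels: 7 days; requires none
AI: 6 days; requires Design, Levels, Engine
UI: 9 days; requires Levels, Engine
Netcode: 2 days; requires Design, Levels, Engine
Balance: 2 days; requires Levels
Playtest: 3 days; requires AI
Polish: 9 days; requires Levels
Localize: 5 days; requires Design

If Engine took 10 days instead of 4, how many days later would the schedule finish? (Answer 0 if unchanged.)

Baseline: Design→AI→Playtest = 8+6+3 = 17 → 17 days.
Engine has 4 days of float (longest path through it is 13).
New critical path: Engine→AI→Playtest = 10+6+3 = 19 ⇒ 19 days.
Change in finish: 19 − 17 = +2 days.

2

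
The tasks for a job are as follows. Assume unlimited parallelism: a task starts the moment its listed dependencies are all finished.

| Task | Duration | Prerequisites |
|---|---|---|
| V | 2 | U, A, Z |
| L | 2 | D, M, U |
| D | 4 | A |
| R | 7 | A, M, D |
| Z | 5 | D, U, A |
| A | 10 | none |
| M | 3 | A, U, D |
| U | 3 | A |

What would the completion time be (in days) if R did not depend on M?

21

Original critical path: A→D→M→R = 10+4+3+7 = 24 ⇒ 24 days.
Without M→R, R's earliest start moves from 17 to 14.
New critical path: A→D→Z→V = 10+4+5+2 = 21 ⇒ 21 days.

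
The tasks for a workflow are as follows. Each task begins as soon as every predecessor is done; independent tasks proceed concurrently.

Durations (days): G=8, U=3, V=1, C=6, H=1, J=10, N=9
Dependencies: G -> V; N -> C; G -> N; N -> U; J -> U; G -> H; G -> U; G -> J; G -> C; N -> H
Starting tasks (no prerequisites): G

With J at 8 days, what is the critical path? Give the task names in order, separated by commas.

As given, the longest chain is G→N→C = 8+9+6 = 23, so the finish is 23 days.
J has 2 days of float (longest path through it is 21).
The critical path is still G→N→C; finish is now 23 days.

G, N, C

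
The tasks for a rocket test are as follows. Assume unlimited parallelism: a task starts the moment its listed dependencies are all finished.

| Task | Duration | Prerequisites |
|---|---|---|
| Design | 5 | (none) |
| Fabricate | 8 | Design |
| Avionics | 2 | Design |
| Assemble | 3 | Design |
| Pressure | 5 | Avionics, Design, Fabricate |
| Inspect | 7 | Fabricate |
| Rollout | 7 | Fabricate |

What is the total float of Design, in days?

Design→Fabricate→Inspect = 5+8+7 = 20 sets the makespan at 20 days.
Design finishes as early as 5 and must finish by 5.
Float = 20 − 20 = 0.

0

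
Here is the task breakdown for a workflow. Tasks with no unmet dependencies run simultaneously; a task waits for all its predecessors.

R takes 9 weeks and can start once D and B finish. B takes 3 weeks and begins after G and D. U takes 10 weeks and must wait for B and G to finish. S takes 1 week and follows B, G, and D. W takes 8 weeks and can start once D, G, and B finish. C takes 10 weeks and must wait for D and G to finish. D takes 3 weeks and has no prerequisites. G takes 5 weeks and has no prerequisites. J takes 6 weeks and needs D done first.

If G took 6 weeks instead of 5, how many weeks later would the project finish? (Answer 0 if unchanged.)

Baseline: G→B→U = 5+3+10 = 18 → 18 weeks.
G lies on that path, so at 6 weeks the path becomes 19 weeks.
The critical path is still G→B→U; finish is now 19 weeks.
Change in finish: 19 − 18 = +1 weeks.

1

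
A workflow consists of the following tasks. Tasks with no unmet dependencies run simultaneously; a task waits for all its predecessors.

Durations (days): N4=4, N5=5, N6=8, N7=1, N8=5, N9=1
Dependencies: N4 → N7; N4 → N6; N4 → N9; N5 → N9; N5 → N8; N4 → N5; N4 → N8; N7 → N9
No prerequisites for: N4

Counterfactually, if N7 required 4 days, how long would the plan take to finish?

As given, the longest chain is N4→N5→N8 = 4+5+5 = 14, so the finish is 14 days.
The longest path through N7 is only 6 days, so N7 has float 8.
The critical path is still N4→N5→N8; finish is now 14 days.

14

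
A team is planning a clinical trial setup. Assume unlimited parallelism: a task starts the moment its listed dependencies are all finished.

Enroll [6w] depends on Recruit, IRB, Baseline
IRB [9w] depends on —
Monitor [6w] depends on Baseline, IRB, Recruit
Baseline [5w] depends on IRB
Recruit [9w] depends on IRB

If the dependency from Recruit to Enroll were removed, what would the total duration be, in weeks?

24

With the dependency in place, IRB→Recruit→Enroll = 9+9+6 = 24 sets the finish at 24 weeks.
Without Recruit→Enroll, Enroll's earliest start moves from 18 to 14.
New critical path: IRB→Recruit→Monitor = 9+9+6 = 24 ⇒ 24 weeks.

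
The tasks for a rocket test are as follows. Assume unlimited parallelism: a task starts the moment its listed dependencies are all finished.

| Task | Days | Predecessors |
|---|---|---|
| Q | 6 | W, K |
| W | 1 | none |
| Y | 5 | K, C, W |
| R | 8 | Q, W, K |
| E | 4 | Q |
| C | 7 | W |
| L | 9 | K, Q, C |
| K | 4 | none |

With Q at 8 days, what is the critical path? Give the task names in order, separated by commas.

As given, the longest chain is K→Q→L = 4+6+9 = 19, so the finish is 19 days.
Since Q is critical, the +2 change carries straight to that chain (now 21 days).
That remains the longest chain; total 21 days.

K, Q, L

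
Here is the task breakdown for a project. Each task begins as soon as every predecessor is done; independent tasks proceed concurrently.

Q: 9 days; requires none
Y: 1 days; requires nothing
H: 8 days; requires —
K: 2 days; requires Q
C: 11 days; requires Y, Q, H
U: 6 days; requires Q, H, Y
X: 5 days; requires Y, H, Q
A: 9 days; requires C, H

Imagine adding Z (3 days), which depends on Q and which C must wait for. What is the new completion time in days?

Originally the job takes 29 days.
With Z inserted, C now waits for max(Y, Q, H, Z).
New critical path: Q→Z→C→A = 9+3+11+9 = 32 ⇒ 32 days.

32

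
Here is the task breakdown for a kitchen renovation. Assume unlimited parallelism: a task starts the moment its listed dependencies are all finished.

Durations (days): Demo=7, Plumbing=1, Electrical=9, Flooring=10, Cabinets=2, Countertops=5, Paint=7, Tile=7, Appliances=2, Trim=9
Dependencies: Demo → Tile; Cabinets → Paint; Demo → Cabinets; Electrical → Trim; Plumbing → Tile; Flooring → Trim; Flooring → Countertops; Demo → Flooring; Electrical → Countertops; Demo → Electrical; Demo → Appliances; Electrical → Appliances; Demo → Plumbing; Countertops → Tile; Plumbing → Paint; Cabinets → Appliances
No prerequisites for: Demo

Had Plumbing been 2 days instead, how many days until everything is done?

29

Critical path before the change: Demo→Flooring→Countertops→Tile = 7+10+5+7 = 29 giving 29 days.
The longest path through Plumbing is only 15 days, so Plumbing has float 14.
No other chain overtakes it, so the finish is 29 days.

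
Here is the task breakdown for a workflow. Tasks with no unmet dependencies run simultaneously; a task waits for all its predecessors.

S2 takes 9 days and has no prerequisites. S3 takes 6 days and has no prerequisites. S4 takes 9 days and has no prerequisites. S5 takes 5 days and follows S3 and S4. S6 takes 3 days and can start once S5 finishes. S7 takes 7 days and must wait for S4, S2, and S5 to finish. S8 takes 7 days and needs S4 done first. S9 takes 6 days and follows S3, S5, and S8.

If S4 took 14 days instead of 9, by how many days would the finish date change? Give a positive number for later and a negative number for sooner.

Critical path before the change: S4→S8→S9 = 9+7+6 = 22 giving 22 days.
S4 lies on that path, so at 14 days the path becomes 27 days.
No other chain overtakes it, so the finish is 27 days.
Change in finish: 27 − 22 = +5 days.

5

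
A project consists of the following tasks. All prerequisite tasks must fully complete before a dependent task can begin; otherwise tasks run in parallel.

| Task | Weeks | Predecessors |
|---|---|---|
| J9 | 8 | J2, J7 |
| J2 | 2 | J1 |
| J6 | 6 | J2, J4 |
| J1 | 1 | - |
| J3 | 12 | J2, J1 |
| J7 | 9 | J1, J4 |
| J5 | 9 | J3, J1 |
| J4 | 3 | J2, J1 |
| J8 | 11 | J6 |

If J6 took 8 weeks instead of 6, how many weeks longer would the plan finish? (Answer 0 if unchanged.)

1

As given, the longest chain is J1→J2→J3→J5 = 1+2+12+9 = 24, so the finish is 24 weeks.
J6 has 1 week of float (longest path through it is 23).
New critical path: J1→J2→J4→J6→J8 = 1+2+3+8+11 = 25 ⇒ 25 weeks.
Change in finish: 25 − 24 = +1 weeks.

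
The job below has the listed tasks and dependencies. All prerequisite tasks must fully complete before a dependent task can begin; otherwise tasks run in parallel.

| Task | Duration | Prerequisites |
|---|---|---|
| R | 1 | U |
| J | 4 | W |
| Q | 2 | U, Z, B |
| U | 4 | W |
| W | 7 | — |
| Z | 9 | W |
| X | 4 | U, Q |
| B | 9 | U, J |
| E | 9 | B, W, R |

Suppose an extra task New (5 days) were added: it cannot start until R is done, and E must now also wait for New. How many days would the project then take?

Originally the project takes 29 days.
With New inserted, E now waits for max(B, W, R, New).
New critical path: W→J→B→E = 7+4+9+9 = 29 ⇒ 29 days.

29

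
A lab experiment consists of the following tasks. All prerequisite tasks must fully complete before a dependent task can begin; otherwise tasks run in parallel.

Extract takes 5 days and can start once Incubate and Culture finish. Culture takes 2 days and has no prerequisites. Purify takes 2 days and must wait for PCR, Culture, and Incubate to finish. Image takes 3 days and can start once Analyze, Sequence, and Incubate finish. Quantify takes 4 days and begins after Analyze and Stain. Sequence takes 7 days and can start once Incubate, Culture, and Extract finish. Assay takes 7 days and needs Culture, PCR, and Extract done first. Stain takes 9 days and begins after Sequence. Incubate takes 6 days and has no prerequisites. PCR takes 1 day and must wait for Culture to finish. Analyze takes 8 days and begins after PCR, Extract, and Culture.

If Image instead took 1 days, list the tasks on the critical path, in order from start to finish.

Actual critical path: Incubate→Extract→Sequence→Stain→Quantify = 6+5+7+9+4 = 31 ⇒ 31 days.
Image is off the critical path — its longest chain is 22 days, giving 9 of slack.
That remains the longest chain; total 31 days.

Incubate, Extract, Sequence, Stain, Quantify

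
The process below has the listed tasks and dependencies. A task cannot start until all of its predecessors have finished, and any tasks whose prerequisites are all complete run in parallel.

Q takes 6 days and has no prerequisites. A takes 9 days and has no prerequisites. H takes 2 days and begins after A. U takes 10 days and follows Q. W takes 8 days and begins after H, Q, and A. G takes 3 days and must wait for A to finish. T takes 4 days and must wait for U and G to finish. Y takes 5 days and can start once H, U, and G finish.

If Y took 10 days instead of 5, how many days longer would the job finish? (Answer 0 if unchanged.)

Critical path before the change: Q→U→Y = 6+10+5 = 21 giving 21 days.
Since Y is critical, the +5 change carries straight to that chain (now 26 days).
The critical path is still Q→U→Y; finish is now 26 days.
Change in finish: 26 − 21 = +5 days.

5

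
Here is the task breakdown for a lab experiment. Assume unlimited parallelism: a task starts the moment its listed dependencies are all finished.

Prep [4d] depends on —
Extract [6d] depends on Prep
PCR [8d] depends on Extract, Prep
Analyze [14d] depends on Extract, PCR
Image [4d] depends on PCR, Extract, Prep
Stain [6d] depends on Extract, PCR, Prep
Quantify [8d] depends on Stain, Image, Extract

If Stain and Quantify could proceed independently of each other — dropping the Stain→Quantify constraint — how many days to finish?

Original critical path: Prep→Extract→PCR→Analyze = 4+6+8+14 = 32 ⇒ 32 days.
Without Stain→Quantify, Quantify's earliest start moves from 24 to 22.
The longest chain is now Prep→Extract→PCR→Analyze = 4+6+8+14 = 32, so the schedule takes 32 days.

32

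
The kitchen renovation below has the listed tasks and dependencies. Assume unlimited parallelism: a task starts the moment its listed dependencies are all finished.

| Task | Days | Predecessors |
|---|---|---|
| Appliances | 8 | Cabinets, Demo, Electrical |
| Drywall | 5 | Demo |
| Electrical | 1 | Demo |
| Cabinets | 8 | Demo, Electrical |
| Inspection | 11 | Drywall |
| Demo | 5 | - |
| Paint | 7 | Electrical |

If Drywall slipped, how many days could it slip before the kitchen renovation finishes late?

The longest chain is Demo→Electrical→Cabinets→Appliances = 5+1+8+8 = 22; overall finish 22 days.
The longest chain containing Drywall totals 21 days.
Slack of Drywall = 6 − 5 = 1 day.

1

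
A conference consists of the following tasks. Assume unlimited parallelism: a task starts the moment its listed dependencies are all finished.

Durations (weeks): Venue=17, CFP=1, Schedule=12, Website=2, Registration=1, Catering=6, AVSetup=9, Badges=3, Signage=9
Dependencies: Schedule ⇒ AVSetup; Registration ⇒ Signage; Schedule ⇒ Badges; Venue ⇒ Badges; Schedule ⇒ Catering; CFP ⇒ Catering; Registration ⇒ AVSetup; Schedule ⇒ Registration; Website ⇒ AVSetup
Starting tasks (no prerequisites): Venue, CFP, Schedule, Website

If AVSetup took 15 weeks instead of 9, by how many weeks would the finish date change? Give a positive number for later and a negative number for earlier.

Baseline: Schedule→Registration→AVSetup = 12+1+9 = 22 → 22 weeks.
AVSetup is on the critical path; changing it to 15 makes that path 28 weeks.
That remains the longest chain; total 28 weeks.
Change in finish: 28 − 22 = +6 weeks.

6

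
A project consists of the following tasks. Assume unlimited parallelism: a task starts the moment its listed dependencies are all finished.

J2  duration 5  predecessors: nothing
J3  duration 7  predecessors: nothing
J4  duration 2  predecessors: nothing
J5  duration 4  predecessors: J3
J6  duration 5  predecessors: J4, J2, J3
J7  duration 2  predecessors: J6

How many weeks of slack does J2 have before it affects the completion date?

J3→J6→J7 = 7+5+2 = 14 sets the makespan at 14 weeks.
Longest path through J2: 12 weeks (earliest finish 5, latest finish 7).
Float = 14 − 12 = 2.

2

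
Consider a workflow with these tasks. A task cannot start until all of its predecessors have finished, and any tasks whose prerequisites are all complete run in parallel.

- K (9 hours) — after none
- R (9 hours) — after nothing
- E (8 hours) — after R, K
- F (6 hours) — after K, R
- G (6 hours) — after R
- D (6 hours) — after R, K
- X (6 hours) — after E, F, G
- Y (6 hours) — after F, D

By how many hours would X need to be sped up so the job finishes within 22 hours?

Current finish: 23 hours; target: 22.
X is on every critical path, so each hour cut from X cuts the finish by one (this holds down to a finish of 21).
Need 23 − 22 = 1 hour off X → X becomes 5 hours, finish becomes 22.

1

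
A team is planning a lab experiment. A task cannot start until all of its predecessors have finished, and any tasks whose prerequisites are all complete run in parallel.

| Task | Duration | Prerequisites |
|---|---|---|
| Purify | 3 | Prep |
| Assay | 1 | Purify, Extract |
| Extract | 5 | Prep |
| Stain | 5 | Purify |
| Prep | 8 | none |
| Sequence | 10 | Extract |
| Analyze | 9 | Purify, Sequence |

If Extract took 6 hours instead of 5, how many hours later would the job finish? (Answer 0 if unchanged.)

Actual critical path: Prep→Extract→Sequence→Analyze = 8+5+10+9 = 32 ⇒ 32 hours.
Extract is on the critical path; changing it to 6 makes that path 33 hours.
No other chain overtakes it, so the finish is 33 hours.
Change in finish: 33 − 32 = +1 hours.

1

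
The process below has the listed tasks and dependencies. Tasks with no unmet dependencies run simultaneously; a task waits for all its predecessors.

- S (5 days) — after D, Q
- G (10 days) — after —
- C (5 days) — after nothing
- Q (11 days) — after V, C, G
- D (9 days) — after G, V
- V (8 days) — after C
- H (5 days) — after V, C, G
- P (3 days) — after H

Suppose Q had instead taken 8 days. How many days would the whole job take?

27

As given, the longest chain is C→V→Q→S = 5+8+11+5 = 29, so the finish is 29 days.
Q lies on that path, so at 8 days the path becomes 26 days.
New critical path: C→V→D→S = 5+8+9+5 = 27 ⇒ 27 days.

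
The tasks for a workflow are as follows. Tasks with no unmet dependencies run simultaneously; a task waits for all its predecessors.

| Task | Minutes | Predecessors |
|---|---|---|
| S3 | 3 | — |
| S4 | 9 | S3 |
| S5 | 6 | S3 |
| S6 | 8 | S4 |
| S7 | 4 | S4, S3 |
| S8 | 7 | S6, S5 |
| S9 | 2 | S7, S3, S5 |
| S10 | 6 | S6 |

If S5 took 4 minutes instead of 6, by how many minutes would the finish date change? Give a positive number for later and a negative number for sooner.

Actual critical path: S3→S4→S6→S8 = 3+9+8+7 = 27 ⇒ 27 minutes.
S5 has 11 minutes of float (longest path through it is 16).
The critical path is still S3→S4→S6→S8; finish is now 27 minutes.
Change in finish: 27 − 27 = +0 minutes.

0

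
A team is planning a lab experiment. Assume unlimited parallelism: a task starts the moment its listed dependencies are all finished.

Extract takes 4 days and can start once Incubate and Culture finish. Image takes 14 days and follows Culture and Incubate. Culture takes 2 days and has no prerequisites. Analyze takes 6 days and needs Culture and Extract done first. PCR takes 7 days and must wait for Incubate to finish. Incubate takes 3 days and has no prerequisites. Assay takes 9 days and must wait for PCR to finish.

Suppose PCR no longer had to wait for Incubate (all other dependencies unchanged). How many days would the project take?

With the dependency in place, Incubate→PCR→Assay = 3+7+9 = 19 sets the finish at 19 days.
Without Incubate→PCR, PCR's earliest start moves from 3 to 0.
After: Incubate→Image = 3+14 = 17 → 17 days.

17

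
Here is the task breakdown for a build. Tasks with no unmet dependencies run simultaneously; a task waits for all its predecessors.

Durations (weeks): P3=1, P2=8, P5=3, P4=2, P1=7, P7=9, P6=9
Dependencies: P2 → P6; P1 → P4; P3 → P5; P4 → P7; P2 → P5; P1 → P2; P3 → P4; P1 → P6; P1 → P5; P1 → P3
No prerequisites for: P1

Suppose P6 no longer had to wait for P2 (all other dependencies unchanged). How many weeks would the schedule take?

With the dependency in place, P1→P2→P6 = 7+8+9 = 24 sets the finish at 24 weeks.
Without P2→P6, P6's earliest start moves from 15 to 7.
New critical path: P1→P3→P4→P7 = 7+1+2+9 = 19 ⇒ 19 weeks.

19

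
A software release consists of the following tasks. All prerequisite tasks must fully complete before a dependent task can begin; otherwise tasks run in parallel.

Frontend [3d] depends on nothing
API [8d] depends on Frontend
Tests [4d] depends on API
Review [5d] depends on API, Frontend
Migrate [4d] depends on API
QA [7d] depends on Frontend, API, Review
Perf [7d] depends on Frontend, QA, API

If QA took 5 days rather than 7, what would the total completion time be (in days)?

Actual critical path: Frontend→API→Review→QA→Perf = 3+8+5+7+7 = 30 ⇒ 30 days.
QA lies on that path, so at 5 days the path becomes 28 days.
No other chain overtakes it, so the finish is 28 days.

28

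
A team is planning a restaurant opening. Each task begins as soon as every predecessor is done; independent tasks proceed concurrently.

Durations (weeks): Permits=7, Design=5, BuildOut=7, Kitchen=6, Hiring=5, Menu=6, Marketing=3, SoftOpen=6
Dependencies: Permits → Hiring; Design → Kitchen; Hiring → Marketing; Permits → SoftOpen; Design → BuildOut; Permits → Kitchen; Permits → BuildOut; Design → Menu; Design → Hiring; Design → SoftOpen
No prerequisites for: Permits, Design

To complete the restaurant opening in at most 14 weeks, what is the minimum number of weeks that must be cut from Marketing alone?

1

Current finish: 15 weeks; target: 14.
Marketing is on every critical path, so each week cut from Marketing cuts the finish by one (this holds down to a finish of 14).
Need 15 − 14 = 1 week off Marketing → Marketing becomes 2 weeks, finish becomes 14.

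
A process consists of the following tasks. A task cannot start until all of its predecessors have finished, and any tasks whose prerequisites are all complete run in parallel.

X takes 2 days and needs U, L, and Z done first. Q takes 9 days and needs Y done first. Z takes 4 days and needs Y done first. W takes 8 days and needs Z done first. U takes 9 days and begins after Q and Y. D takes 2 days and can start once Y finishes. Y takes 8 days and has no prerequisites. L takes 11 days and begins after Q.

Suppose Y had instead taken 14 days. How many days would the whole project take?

Baseline: Y→Q→L→X = 8+9+11+2 = 30 → 30 days.
Since Y is critical, the +6 change carries straight to that chain (now 36 days).
That remains the longest chain; total 36 days.

36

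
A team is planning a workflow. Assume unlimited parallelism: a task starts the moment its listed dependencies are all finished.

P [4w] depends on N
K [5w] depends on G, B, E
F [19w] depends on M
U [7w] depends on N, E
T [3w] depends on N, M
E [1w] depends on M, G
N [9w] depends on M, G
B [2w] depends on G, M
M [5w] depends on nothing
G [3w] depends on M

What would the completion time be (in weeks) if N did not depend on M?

Before: longest chain M→G→N→U = 5+3+9+7 = 24, finish 24.
Dropping M→N doesn't change N's earliest start (8); another predecessor still binds.
The longest chain is now M→G→N→U = 5+3+9+7 = 24, so the project takes 24 weeks.

24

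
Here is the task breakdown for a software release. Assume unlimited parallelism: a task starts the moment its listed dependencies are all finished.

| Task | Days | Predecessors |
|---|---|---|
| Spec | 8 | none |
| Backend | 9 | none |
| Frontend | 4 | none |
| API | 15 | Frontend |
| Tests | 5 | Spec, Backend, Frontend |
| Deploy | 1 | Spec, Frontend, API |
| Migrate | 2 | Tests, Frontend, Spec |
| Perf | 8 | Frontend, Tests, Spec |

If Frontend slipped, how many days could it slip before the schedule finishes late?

2

Backend→Tests→Perf = 9+5+8 = 22 sets the makespan at 22 days.
Frontend finishes as early as 4 and must finish by 6.
Slack of Frontend = 2 − 0 = 2 days.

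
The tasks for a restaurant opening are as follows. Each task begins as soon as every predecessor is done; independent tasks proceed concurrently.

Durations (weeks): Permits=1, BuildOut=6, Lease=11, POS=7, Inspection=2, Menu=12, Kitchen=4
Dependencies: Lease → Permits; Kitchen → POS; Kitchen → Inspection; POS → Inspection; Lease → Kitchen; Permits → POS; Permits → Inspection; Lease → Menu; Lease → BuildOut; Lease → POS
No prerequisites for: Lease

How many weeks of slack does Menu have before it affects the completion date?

Critical path: Lease→Kitchen→POS→Inspection = 11+4+7+2 = 24, so the finish is 24 weeks.
The longest chain containing Menu totals 23 weeks.
So Menu can slip 24 − 23 = 1 week.

1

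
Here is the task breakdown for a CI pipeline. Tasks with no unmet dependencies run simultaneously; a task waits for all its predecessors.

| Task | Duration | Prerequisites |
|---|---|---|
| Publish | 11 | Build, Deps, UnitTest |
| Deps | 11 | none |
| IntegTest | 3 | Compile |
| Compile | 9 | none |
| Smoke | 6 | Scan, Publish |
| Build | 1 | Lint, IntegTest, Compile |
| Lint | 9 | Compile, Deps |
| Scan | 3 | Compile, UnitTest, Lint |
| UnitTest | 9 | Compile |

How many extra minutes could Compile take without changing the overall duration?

2

The longest chain is Deps→Lint→Build→Publish→Smoke = 11+9+1+11+6 = 38; overall finish 38 minutes.
Compile finishes as early as 9 and must finish by 11.
Float = 38 − 36 = 2.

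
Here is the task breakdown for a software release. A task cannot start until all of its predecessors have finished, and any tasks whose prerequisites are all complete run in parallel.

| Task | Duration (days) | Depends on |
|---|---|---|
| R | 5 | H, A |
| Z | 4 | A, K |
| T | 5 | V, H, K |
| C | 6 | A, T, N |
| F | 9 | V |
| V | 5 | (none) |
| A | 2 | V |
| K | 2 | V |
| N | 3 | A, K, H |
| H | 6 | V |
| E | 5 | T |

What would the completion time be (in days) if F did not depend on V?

With the dependency in place, V→H→T→C = 5+6+5+6 = 22 sets the finish at 22 days.
Without V→F, F's earliest start moves from 5 to 0.
New critical path: V→H→T→C = 5+6+5+6 = 22 ⇒ 22 days.

22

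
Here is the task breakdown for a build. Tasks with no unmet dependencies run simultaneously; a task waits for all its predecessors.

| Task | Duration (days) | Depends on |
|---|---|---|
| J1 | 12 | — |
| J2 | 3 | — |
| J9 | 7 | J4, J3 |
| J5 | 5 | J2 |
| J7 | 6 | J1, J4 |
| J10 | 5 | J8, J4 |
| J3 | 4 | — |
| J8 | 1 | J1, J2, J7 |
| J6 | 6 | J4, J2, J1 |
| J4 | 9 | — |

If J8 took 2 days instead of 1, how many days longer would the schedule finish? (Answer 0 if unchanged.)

Critical path before the change: J1→J7→J8→J10 = 12+6+1+5 = 24 giving 24 days.
J8 is on the critical path; changing it to 2 makes that path 25 days.
That remains the longest chain; total 25 days.
Change in finish: 25 − 24 = +1 days.

1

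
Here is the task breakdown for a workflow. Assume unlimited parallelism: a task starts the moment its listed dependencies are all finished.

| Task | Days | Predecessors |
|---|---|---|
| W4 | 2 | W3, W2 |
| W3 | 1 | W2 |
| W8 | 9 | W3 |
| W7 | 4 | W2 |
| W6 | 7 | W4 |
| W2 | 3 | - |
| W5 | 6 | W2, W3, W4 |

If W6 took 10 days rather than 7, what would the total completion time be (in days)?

As given, the longest chain is W2→W3→W4→W6 = 3+1+2+7 = 13, so the finish is 13 days.
Since W6 is critical, the +3 change carries straight to that chain (now 16 days).
That remains the longest chain; total 16 days.

16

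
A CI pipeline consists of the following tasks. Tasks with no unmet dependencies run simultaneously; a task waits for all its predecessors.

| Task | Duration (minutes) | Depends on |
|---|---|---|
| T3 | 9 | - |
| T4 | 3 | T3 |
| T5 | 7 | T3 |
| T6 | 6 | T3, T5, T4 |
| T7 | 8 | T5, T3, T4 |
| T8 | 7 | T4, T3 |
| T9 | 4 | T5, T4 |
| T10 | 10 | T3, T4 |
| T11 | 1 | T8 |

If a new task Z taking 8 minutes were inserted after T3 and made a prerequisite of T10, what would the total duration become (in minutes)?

Originally the CI pipeline takes 24 minutes.
With Z inserted, T10 now waits for max(T3, T4, Z).
New critical path: T3→Z→T10 = 9+8+10 = 27 ⇒ 27 minutes.

27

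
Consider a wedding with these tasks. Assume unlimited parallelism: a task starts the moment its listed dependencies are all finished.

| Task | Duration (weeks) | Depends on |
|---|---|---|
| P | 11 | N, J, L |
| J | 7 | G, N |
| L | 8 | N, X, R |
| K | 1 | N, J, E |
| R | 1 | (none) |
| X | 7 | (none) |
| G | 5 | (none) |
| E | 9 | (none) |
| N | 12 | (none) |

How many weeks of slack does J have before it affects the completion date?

1

Critical path: N→L→P = 12+8+11 = 31, so the finish is 31 weeks.
Longest path through J: 30 weeks (earliest finish 19, latest finish 20).
Slack of J = 13 − 12 = 1 week.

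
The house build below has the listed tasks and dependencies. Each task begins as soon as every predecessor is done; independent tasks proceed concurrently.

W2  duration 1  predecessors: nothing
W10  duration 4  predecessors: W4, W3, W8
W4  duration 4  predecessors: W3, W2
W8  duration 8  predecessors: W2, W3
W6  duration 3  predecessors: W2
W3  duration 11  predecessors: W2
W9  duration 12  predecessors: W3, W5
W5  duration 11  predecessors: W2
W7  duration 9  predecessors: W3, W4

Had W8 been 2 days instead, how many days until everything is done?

Actual critical path: W2→W3→W4→W7 = 1+11+4+9 = 25 ⇒ 25 days.
The longest path through W8 is only 24 days, so W8 has float 1.
The critical path is still W2→W3→W4→W7; finish is now 25 days.

25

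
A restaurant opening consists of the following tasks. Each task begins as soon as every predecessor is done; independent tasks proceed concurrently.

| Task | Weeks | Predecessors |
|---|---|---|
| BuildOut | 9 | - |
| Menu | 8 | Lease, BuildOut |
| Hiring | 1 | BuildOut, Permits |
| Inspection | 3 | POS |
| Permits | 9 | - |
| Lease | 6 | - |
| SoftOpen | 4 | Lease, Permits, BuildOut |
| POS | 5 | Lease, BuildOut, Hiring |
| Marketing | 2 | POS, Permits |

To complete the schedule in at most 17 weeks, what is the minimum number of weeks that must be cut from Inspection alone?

1

Current finish: 18 weeks; target: 17.
Inspection is on every critical path, so each week cut from Inspection cuts the finish by one (this holds down to a finish of 17).
Need 18 − 17 = 1 week off Inspection → Inspection becomes 2 weeks, finish becomes 17.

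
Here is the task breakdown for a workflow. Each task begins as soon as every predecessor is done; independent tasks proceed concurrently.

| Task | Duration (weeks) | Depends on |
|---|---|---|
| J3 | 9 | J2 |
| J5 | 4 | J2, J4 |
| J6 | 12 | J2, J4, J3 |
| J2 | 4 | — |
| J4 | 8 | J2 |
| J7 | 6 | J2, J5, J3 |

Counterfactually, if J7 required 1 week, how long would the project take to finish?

Actual critical path: J2→J3→J6 = 4+9+12 = 25 ⇒ 25 weeks.
The longest path through J7 is only 22 weeks, so J7 has float 3.
No other chain overtakes it, so the finish is 25 weeks.

25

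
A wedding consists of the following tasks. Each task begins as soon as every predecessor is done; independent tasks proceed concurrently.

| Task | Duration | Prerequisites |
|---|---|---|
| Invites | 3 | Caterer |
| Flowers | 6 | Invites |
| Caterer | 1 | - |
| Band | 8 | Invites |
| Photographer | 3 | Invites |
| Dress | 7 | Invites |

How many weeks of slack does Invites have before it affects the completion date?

0

Caterer→Invites→Band = 1+3+8 = 12 sets the makespan at 12 weeks.
Longest path through Invites: 12 weeks (earliest finish 4, latest finish 4).
So Invites can slip 4 − 4 = 0 weeks.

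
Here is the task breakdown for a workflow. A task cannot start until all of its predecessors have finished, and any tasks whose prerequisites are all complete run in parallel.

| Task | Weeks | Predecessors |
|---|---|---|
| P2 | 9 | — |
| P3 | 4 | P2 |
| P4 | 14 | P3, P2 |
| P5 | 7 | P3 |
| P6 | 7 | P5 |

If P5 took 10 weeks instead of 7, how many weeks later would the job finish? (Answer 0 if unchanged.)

3

Critical path before the change: P2→P3→P5→P6 = 9+4+7+7 = 27 giving 27 weeks.
P5 lies on that path, so at 10 weeks the path becomes 30 weeks.
That remains the longest chain; total 30 weeks.
Change in finish: 30 − 27 = +3 weeks.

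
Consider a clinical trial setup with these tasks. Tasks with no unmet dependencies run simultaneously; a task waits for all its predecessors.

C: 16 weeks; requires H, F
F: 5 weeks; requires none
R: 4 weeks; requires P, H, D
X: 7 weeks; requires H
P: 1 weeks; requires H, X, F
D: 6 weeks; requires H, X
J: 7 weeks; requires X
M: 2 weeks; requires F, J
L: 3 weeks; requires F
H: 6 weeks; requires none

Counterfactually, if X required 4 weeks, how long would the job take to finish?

Baseline: H→X→D→R = 6+7+6+4 = 23 → 23 weeks.
Since X is critical, the -3 change carries straight to that chain (now 20 weeks).
Now H→C = 6+16 = 22 is longest, so the finish becomes 22 weeks.

22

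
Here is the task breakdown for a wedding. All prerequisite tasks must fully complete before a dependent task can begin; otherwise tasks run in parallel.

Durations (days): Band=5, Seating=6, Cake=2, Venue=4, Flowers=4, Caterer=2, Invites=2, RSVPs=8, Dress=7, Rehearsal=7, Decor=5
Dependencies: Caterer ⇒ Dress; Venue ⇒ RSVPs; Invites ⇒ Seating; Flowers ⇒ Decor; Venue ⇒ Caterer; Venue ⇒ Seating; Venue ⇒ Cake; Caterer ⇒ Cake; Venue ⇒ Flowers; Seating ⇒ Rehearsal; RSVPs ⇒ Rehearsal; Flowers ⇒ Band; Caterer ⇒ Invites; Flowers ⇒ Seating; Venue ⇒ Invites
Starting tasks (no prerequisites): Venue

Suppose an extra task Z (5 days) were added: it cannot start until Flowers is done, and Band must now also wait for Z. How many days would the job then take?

Originally the job takes 21 days.
With Z inserted, Band now waits for max(Flowers, Z).
New critical path: Venue→Caterer→Invites→Seating→Rehearsal = 4+2+2+6+7 = 21 ⇒ 21 days.

21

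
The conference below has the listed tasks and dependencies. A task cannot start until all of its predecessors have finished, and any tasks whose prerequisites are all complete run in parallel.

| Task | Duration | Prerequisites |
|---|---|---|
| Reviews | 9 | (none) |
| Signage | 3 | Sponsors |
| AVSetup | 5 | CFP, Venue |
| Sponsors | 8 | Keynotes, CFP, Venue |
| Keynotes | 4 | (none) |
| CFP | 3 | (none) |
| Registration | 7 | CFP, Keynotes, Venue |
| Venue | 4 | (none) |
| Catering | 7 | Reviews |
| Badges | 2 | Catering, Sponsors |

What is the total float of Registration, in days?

Critical path: Reviews→Catering→Badges = 9+7+2 = 18, so the finish is 18 days.
The longest chain containing Registration totals 11 days.
Slack of Registration = 11 − 4 = 7 days.

7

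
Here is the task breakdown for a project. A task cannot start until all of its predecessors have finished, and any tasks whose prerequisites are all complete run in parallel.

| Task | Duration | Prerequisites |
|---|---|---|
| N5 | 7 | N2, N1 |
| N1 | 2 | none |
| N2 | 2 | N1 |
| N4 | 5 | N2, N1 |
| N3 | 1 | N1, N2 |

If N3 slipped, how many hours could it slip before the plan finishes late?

6

N1→N2→N5 = 2+2+7 = 11 sets the makespan at 11 hours.
N3 finishes as early as 5 and must finish by 11.
Slack of N3 = 10 − 4 = 6 hours.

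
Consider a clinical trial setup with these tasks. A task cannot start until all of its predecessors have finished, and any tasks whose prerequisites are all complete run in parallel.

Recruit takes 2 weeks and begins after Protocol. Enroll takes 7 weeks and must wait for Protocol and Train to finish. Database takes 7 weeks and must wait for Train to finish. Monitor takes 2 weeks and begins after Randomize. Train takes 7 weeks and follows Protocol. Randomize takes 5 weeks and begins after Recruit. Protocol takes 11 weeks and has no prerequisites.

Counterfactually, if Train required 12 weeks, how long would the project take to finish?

30

Actual critical path: Protocol→Train→Enroll = 11+7+7 = 25 ⇒ 25 weeks.
Train lies on that path, so at 12 weeks the path becomes 30 weeks.
That remains the longest chain; total 30 weeks.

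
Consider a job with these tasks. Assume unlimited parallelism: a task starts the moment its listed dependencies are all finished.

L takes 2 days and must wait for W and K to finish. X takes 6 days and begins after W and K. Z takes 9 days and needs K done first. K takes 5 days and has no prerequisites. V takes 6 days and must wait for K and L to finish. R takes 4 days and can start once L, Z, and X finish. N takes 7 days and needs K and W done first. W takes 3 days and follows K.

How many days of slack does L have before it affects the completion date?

2

The longest chain is K→W→X→R = 5+3+6+4 = 18; overall finish 18 days.
Longest path through L: 16 days (earliest finish 10, latest finish 12).
Slack of L = 10 − 8 = 2 days.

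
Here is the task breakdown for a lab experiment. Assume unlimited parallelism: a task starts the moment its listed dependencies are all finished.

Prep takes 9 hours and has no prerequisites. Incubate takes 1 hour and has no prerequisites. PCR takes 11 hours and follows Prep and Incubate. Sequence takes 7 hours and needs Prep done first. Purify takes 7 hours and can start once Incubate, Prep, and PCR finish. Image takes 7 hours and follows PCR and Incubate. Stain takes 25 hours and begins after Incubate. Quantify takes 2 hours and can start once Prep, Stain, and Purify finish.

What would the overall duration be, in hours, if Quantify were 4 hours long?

Critical path before the change: Prep→PCR→Purify→Quantify = 9+11+7+2 = 29 giving 29 hours.
Quantify lies on that path, so at 4 hours the path becomes 31 hours.
No other chain overtakes it, so the finish is 31 hours.

31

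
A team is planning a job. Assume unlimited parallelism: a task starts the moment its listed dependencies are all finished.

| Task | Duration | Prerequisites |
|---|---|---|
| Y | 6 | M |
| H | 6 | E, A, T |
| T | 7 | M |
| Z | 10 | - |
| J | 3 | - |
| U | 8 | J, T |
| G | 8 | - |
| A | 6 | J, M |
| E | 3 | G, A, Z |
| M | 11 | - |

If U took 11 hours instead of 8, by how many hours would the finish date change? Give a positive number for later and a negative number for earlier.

3

Critical path before the change: M→T→U = 11+7+8 = 26 giving 26 hours.
U lies on that path, so at 11 hours the path becomes 29 hours.
No other chain overtakes it, so the finish is 29 hours.
Change in finish: 29 − 26 = +3 hours.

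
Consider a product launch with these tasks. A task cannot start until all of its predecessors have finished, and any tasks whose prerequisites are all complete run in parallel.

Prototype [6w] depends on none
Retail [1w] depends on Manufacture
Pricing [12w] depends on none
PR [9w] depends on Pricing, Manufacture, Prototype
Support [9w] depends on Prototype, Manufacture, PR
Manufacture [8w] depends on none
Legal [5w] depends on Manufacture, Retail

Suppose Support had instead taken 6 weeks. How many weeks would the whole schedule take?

27

The binding path is Pricing→PR→Support = 12+9+9 = 30; finish at 30 weeks.
Support lies on that path, so at 6 weeks the path becomes 27 weeks.
That remains the longest chain; total 27 weeks.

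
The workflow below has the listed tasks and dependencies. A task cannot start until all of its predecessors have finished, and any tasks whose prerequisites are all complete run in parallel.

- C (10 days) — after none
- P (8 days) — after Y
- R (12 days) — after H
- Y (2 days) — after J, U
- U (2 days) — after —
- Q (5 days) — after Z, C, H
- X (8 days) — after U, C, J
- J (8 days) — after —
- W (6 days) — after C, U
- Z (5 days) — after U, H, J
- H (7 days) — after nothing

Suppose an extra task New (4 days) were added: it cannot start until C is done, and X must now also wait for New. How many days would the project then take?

22

Originally the project takes 19 days.
With New inserted, X now waits for max(U, C, J, New).
New critical path: C→New→X = 10+4+8 = 22 ⇒ 22 days.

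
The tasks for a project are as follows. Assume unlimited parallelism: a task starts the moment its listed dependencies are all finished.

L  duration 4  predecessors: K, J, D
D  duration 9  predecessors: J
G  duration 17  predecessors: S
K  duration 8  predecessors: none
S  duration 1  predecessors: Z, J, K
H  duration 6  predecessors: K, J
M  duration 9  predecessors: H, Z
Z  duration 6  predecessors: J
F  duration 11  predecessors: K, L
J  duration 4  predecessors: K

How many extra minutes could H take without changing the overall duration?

Critical path: K→J→D→L→F = 8+4+9+4+11 = 36, so the finish is 36 minutes.
H finishes as early as 18 and must finish by 27.
Float = 36 − 27 = 9.

9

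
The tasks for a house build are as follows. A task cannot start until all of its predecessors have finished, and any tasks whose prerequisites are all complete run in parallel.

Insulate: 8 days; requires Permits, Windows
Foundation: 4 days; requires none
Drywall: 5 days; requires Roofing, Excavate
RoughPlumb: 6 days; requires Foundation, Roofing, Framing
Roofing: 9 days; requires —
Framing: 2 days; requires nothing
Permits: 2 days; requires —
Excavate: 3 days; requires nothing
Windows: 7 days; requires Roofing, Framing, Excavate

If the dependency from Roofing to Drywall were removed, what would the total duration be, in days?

Original critical path: Roofing→Windows→Insulate = 9+7+8 = 24 ⇒ 24 days.
Without Roofing→Drywall, Drywall's earliest start moves from 9 to 3.
The longest chain is now Roofing→Windows→Insulate = 9+7+8 = 24, so the plan takes 24 days.

24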